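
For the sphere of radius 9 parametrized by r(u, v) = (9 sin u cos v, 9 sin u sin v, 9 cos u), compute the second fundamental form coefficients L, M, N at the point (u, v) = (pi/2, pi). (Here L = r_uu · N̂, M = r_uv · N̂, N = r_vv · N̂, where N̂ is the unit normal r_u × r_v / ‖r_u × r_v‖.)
L = -9;  M = 0;  N = -9

Compute the unit normal N̂(u, v) = (sin(u)^2*cos(v)/Abs(sin(u)), sin(u)^2*sin(v)/Abs(sin(u)), sin(2*u)/(2*Abs(sin(u)))), and the second partials r_uu, r_uv, r_vv. Take dot products:
  L(u, v) = r_uu · N̂ = -9*sin(u)/Abs(sin(u)),
  M(u, v) = r_uv · N̂ = 0,
  N(u, v) = r_vv · N̂ = -9*sin(u)^3/Abs(sin(u)).
Evaluating at (u, v) = (pi/2, pi):
  L = -9, M = 0, N = -9.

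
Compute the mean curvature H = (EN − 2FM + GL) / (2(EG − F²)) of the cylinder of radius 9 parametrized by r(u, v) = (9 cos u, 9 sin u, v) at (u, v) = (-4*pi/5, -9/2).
H = -1/18

With E = 81, F = 0, G = 1, L = -9, M = 0, N = 0, assemble
  H = (EN − 2FM + GL) / (2(EG − F²)) = -1/18.
At (u, v) = (-4*pi/5, -9/2): H = -1/18.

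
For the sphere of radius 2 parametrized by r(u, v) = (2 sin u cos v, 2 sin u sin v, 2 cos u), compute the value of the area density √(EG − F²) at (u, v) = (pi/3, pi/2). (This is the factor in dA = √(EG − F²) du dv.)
√(EG − F²)|_{(pi/3, pi/2)} = 2*sqrt(3)

E = 4, F = 0, G = 4*sin(u)^2, so EG − F² = 16*sin(u)^2. Taking the positive square root: √(EG − F²) = 4*Abs(sin(u)). At (u, v) = (pi/3, pi/2): 2*sqrt(3).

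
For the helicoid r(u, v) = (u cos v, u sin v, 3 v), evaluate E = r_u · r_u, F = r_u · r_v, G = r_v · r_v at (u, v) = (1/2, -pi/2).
E = 1;  F = 0;  G = 37/4

Partials: r_u = (cos(v), sin(v), 0), r_v = (-u*sin(v), u*cos(v), 3). As functions of (u, v):
  E = r_u · r_u = 1,
  F = r_u · r_v = 0,
  G = r_v · r_v = u^2 + 9.
Evaluating at (u, v) = (1/2, -pi/2): E = 1, F = 0, G = 37/4.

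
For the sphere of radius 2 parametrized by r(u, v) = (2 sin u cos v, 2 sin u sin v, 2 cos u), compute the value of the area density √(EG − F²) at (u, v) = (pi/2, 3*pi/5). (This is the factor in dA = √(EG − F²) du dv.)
√(EG − F²)|_{(pi/2, 3*pi/5)} = 4

E = 4, F = 0, G = 4*sin(u)^2, so EG − F² = 16*sin(u)^2. Taking the positive square root: √(EG − F²) = 4*Abs(sin(u)). At (u, v) = (pi/2, 3*pi/5): 4.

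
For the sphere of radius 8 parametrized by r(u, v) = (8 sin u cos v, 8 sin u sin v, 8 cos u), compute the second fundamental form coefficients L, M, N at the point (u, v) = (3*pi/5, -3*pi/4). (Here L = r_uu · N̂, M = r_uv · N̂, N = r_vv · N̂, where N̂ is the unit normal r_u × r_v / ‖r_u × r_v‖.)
L = -8;  M = 0;  N = -5 - sqrt(5)

Compute the unit normal N̂(u, v) = (sin(u)^2*cos(v)/Abs(sin(u)), sin(u)^2*sin(v)/Abs(sin(u)), sin(2*u)/(2*Abs(sin(u)))), and the second partials r_uu, r_uv, r_vv. Take dot products:
  L(u, v) = r_uu · N̂ = -8*sin(u)/Abs(sin(u)),
  M(u, v) = r_uv · N̂ = 0,
  N(u, v) = r_vv · N̂ = -8*sin(u)^3/Abs(sin(u)).
Evaluating at (u, v) = (3*pi/5, -3*pi/4):
  L = -8, M = 0, N = -5 - sqrt(5).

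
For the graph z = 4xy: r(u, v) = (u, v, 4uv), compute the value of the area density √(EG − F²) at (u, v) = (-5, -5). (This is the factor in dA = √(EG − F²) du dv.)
√(EG − F²)|_{(-5, -5)} = 3*sqrt(89)

E = 16*v^2 + 1, F = 16*u*v, G = 16*u^2 + 1, so EG − F² = 16*u^2 + 16*v^2 + 1. Taking the positive square root: √(EG − F²) = sqrt(16*u^2 + 16*v^2 + 1). At (u, v) = (-5, -5): 3*sqrt(89).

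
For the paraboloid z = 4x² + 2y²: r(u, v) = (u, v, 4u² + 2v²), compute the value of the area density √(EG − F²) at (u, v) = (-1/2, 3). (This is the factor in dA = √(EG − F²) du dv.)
√(EG − F²)|_{(-1/2, 3)} = sqrt(161)

E = 64*u^2 + 1, F = 32*u*v, G = 16*v^2 + 1, so EG − F² = 64*u^2 + 16*v^2 + 1. Taking the positive square root: √(EG − F²) = sqrt(64*u^2 + 16*v^2 + 1). At (u, v) = (-1/2, 3): sqrt(161).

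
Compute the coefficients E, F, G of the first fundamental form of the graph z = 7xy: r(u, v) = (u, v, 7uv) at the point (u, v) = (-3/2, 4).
E = 785;  F = -294;  G = 445/4

Partials: r_u = (1, 0, 7*v), r_v = (0, 1, 7*u). As functions of (u, v):
  E = r_u · r_u = 49*v^2 + 1,
  F = r_u · r_v = 49*u*v,
  G = r_v · r_v = 49*u^2 + 1.
Evaluating at (u, v) = (-3/2, 4): E = 785, F = -294, G = 445/4.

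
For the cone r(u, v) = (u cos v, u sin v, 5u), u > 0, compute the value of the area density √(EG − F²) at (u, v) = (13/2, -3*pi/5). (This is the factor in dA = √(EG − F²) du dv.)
√(EG − F²)|_{(13/2, -3*pi/5)} = 13*sqrt(26)/2

E = 26, F = 0, G = u^2, so EG − F² = 26*u^2. Taking the positive square root: √(EG − F²) = sqrt(26)*Abs(u). At (u, v) = (13/2, -3*pi/5): 13*sqrt(26)/2.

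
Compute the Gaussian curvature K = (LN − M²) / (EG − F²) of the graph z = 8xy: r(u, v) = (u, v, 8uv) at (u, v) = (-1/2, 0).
K = -64/289

Coefficients of the first fundamental form: E = 64*v^2 + 1, F = 64*u*v, G = 64*u^2 + 1.
Coefficients of the second fundamental form: L = 0, M = 8/sqrt(64*u^2 + 64*v^2 + 1), N = 0.
Assemble K = (LN − M²)/(EG − F²) = -64/(4096*u^4 + 8192*u^2*v^2 + 128*u^2 + 4096*v^4 + 128*v^2 + 1). At (u, v) = (-1/2, 0): K = -64/289.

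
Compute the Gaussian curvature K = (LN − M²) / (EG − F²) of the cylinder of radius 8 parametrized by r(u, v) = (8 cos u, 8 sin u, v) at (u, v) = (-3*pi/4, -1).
K = 0

Coefficients of the first fundamental form: E = 64, F = 0, G = 1.
Coefficients of the second fundamental form: L = -8, M = 0, N = 0.
Assemble K = (LN − M²)/(EG − F²) = 0. At (u, v) = (-3*pi/4, -1): K = 0.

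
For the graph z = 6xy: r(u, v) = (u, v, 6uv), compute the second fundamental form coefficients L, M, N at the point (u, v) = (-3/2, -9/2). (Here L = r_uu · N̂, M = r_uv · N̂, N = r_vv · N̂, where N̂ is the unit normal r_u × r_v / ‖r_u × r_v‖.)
L = 0;  M = 6*sqrt(811)/811;  N = 0

Compute the unit normal N̂(u, v) = (-6*v/sqrt(36*u^2 + 36*v^2 + 1), -6*u/sqrt(36*u^2 + 36*v^2 + 1), 1/sqrt(36*u^2 + 36*v^2 + 1)), and the second partials r_uu, r_uv, r_vv. Take dot products:
  L(u, v) = r_uu · N̂ = 0,
  M(u, v) = r_uv · N̂ = 6/sqrt(36*u^2 + 36*v^2 + 1),
  N(u, v) = r_vv · N̂ = 0.
Evaluating at (u, v) = (-3/2, -9/2):
  L = 0, M = 6*sqrt(811)/811, N = 0.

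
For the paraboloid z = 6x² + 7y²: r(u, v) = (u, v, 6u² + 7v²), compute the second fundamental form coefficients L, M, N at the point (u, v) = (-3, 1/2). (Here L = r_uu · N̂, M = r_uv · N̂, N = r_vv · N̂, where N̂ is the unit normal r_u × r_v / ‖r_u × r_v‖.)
L = 6*sqrt(1346)/673;  M = 0;  N = 7*sqrt(1346)/673

Compute the unit normal N̂(u, v) = (-12*u/sqrt(144*u^2 + 196*v^2 + 1), -14*v/sqrt(144*u^2 + 196*v^2 + 1), 1/sqrt(144*u^2 + 196*v^2 + 1)), and the second partials r_uu, r_uv, r_vv. Take dot products:
  L(u, v) = r_uu · N̂ = 12/sqrt(144*u^2 + 196*v^2 + 1),
  M(u, v) = r_uv · N̂ = 0,
  N(u, v) = r_vv · N̂ = 14/sqrt(144*u^2 + 196*v^2 + 1).
Evaluating at (u, v) = (-3, 1/2):
  L = 6*sqrt(1346)/673, M = 0, N = 7*sqrt(1346)/673.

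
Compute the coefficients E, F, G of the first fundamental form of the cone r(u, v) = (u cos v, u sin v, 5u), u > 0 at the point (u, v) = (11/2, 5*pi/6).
E = 26;  F = 0;  G = 121/4

Partials: r_u = (cos(v), sin(v), 5), r_v = (-u*sin(v), u*cos(v), 0). As functions of (u, v):
  E = r_u · r_u = 26,
  F = r_u · r_v = 0,
  G = r_v · r_v = u^2.
Evaluating at (u, v) = (11/2, 5*pi/6): E = 26, F = 0, G = 121/4.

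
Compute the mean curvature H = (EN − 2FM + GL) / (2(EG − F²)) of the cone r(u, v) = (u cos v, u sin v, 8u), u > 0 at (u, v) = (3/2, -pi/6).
H = 8*sqrt(65)/195

With E = 65, F = 0, G = u^2, L = 0, M = 0, N = 8*sqrt(65)*u^2/(65*Abs(u)), assemble
  H = (EN − 2FM + GL) / (2(EG − F²)) = 4*sqrt(65)/(65*Abs(u)).
At (u, v) = (3/2, -pi/6): H = 8*sqrt(65)/195.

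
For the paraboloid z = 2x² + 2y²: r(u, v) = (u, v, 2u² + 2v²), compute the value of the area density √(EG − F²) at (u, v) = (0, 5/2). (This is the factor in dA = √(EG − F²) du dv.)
√(EG − F²)|_{(0, 5/2)} = sqrt(101)

E = 16*u^2 + 1, F = 16*u*v, G = 16*v^2 + 1, so EG − F² = 16*u^2 + 16*v^2 + 1. Taking the positive square root: √(EG − F²) = sqrt(16*u^2 + 16*v^2 + 1). At (u, v) = (0, 5/2): sqrt(101).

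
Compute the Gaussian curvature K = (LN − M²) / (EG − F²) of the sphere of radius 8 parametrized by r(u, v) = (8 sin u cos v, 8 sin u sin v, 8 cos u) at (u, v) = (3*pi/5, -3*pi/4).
K = 1/64

Coefficients of the first fundamental form: E = 64, F = 0, G = 64*sin(u)^2.
Coefficients of the second fundamental form: L = -8*sin(u)/Abs(sin(u)), M = 0, N = -8*sin(u)^3/Abs(sin(u)).
Assemble K = (LN − M²)/(EG − F²) = 1/64. At (u, v) = (3*pi/5, -3*pi/4): K = 1/64.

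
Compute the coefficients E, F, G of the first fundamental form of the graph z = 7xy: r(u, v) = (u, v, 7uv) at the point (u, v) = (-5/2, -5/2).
E = 1229/4;  F = 1225/4;  G = 1229/4

Partials: r_u = (1, 0, 7*v), r_v = (0, 1, 7*u). As functions of (u, v):
  E = r_u · r_u = 49*v^2 + 1,
  F = r_u · r_v = 49*u*v,
  G = r_v · r_v = 49*u^2 + 1.
Evaluating at (u, v) = (-5/2, -5/2): E = 1229/4, F = 1225/4, G = 1229/4.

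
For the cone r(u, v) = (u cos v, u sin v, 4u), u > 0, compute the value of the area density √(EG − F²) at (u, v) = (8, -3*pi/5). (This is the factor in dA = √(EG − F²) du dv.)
√(EG − F²)|_{(8, -3*pi/5)} = 8*sqrt(17)

E = 17, F = 0, G = u^2, so EG − F² = 17*u^2. Taking the positive square root: √(EG − F²) = sqrt(17)*Abs(u). At (u, v) = (8, -3*pi/5): 8*sqrt(17).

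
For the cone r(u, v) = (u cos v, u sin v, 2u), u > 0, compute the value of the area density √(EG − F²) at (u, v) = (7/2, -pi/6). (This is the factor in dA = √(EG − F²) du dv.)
√(EG − F²)|_{(7/2, -pi/6)} = 7*sqrt(5)/2

E = 5, F = 0, G = u^2, so EG − F² = 5*u^2. Taking the positive square root: √(EG − F²) = sqrt(5)*Abs(u). At (u, v) = (7/2, -pi/6): 7*sqrt(5)/2.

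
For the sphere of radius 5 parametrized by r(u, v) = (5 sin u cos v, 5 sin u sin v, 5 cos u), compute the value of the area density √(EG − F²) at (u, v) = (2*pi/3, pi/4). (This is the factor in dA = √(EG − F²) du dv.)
√(EG − F²)|_{(2*pi/3, pi/4)} = 25*sqrt(3)/2

E = 25, F = 0, G = 25*sin(u)^2, so EG − F² = 625*sin(u)^2. Taking the positive square root: √(EG − F²) = 25*Abs(sin(u)). At (u, v) = (2*pi/3, pi/4): 25*sqrt(3)/2.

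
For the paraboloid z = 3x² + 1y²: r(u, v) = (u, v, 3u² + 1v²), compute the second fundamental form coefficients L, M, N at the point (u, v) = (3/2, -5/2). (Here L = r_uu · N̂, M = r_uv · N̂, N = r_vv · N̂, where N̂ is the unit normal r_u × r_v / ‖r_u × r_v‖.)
L = 6*sqrt(107)/107;  M = 0;  N = 2*sqrt(107)/107

Compute the unit normal N̂(u, v) = (-6*u/sqrt(36*u^2 + 4*v^2 + 1), -2*v/sqrt(36*u^2 + 4*v^2 + 1), 1/sqrt(36*u^2 + 4*v^2 + 1)), and the second partials r_uu, r_uv, r_vv. Take dot products:
  L(u, v) = r_uu · N̂ = 6/sqrt(36*u^2 + 4*v^2 + 1),
  M(u, v) = r_uv · N̂ = 0,
  N(u, v) = r_vv · N̂ = 2/sqrt(36*u^2 + 4*v^2 + 1).
Evaluating at (u, v) = (3/2, -5/2):
  L = 6*sqrt(107)/107, M = 0, N = 2*sqrt(107)/107.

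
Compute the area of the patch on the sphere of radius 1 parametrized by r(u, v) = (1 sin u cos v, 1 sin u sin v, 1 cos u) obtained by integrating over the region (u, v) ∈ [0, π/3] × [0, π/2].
Area = pi/4

Area = ∫∫ √(EG − F²) du dv with √(EG − F²) = Abs(sin(u)). Integrating over [0, π/3] × [0, π/2] gives pi/4.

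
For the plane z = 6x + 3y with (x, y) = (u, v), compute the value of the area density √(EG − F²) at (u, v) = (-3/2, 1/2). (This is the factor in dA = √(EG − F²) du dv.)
√(EG − F²)|_{(-3/2, 1/2)} = sqrt(46)

E = 37, F = 18, G = 10, so EG − F² = 46. Taking the positive square root: √(EG − F²) = sqrt(46). At (u, v) = (-3/2, 1/2): sqrt(46).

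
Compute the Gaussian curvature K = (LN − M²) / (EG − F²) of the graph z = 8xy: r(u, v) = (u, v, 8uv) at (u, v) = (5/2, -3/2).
K = -64/297025

Coefficients of the first fundamental form: E = 64*v^2 + 1, F = 64*u*v, G = 64*u^2 + 1.
Coefficients of the second fundamental form: L = 0, M = 8/sqrt(64*u^2 + 64*v^2 + 1), N = 0.
Assemble K = (LN − M²)/(EG − F²) = -64/(4096*u^4 + 8192*u^2*v^2 + 128*u^2 + 4096*v^4 + 128*v^2 + 1). At (u, v) = (5/2, -3/2): K = -64/297025.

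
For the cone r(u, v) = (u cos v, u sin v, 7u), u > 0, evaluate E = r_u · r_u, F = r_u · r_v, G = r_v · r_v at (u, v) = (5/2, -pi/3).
E = 50;  F = 0;  G = 25/4

Partials: r_u = (cos(v), sin(v), 7), r_v = (-u*sin(v), u*cos(v), 0). As functions of (u, v):
  E = r_u · r_u = 50,
  F = r_u · r_v = 0,
  G = r_v · r_v = u^2.
Evaluating at (u, v) = (5/2, -pi/3): E = 50, F = 0, G = 25/4.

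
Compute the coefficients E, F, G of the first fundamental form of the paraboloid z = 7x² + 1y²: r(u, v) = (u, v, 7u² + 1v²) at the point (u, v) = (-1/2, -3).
E = 50;  F = 42;  G = 37

Partials: r_u = (1, 0, 14*u), r_v = (0, 1, 2*v). As functions of (u, v):
  E = r_u · r_u = 196*u^2 + 1,
  F = r_u · r_v = 28*u*v,
  G = r_v · r_v = 4*v^2 + 1.
Evaluating at (u, v) = (-1/2, -3): E = 50, F = 42, G = 37.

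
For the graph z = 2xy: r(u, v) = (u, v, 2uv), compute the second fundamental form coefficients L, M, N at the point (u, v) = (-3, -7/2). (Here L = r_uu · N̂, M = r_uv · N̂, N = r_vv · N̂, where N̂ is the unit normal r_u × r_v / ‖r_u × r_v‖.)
L = 0;  M = sqrt(86)/43;  N = 0

Compute the unit normal N̂(u, v) = (-2*v/sqrt(4*u^2 + 4*v^2 + 1), -2*u/sqrt(4*u^2 + 4*v^2 + 1), 1/sqrt(4*u^2 + 4*v^2 + 1)), and the second partials r_uu, r_uv, r_vv. Take dot products:
  L(u, v) = r_uu · N̂ = 0,
  M(u, v) = r_uv · N̂ = 2/sqrt(4*u^2 + 4*v^2 + 1),
  N(u, v) = r_vv · N̂ = 0.
Evaluating at (u, v) = (-3, -7/2):
  L = 0, M = sqrt(86)/43, N = 0.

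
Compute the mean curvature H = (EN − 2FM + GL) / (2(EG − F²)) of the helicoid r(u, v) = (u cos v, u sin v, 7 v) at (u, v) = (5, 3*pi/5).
H = 0

With E = 1, F = 0, G = u^2 + 49, L = 0, M = -7/sqrt(u^2 + 49), N = 0, assemble
  H = (EN − 2FM + GL) / (2(EG − F²)) = 0.
At (u, v) = (5, 3*pi/5): H = 0.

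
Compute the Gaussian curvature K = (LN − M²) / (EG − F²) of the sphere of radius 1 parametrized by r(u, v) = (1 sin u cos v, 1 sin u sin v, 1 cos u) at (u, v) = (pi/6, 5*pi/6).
K = 1

Coefficients of the first fundamental form: E = 1, F = 0, G = sin(u)^2.
Coefficients of the second fundamental form: L = -sin(u)/Abs(sin(u)), M = 0, N = -sin(u)^3/Abs(sin(u)).
Assemble K = (LN − M²)/(EG − F²) = 1. At (u, v) = (pi/6, 5*pi/6): K = 1.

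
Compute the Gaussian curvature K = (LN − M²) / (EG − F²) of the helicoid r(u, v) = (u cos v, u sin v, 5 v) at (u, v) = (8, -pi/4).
K = -25/7921

Coefficients of the first fundamental form: E = 1, F = 0, G = u^2 + 25.
Coefficients of the second fundamental form: L = 0, M = -5/sqrt(u^2 + 25), N = 0.
Assemble K = (LN − M²)/(EG − F²) = -25/(u^2 + 25)^2. At (u, v) = (8, -pi/4): K = -25/7921.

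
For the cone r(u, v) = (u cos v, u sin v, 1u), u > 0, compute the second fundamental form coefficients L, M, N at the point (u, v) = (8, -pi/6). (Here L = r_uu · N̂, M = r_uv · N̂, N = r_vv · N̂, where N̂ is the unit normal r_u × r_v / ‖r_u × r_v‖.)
L = 0;  M = 0;  N = 4*sqrt(2)

Compute the unit normal N̂(u, v) = (-sqrt(2)*u*cos(v)/(2*Abs(u)), -sqrt(2)*u*sin(v)/(2*Abs(u)), sqrt(2)*u/(2*Abs(u))), and the second partials r_uu, r_uv, r_vv. Take dot products:
  L(u, v) = r_uu · N̂ = 0,
  M(u, v) = r_uv · N̂ = 0,
  N(u, v) = r_vv · N̂ = sqrt(2)*u^2/(2*Abs(u)).
Evaluating at (u, v) = (8, -pi/6):
  L = 0, M = 0, N = 4*sqrt(2).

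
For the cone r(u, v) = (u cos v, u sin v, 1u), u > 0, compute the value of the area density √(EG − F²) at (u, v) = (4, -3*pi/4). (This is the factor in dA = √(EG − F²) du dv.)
√(EG − F²)|_{(4, -3*pi/4)} = 4*sqrt(2)

E = 2, F = 0, G = u^2, so EG − F² = 2*u^2. Taking the positive square root: √(EG − F²) = sqrt(2)*Abs(u). At (u, v) = (4, -3*pi/4): 4*sqrt(2).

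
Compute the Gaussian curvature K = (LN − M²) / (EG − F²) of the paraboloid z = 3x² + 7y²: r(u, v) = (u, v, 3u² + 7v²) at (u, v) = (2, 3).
K = 84/3644281

Coefficients of the first fundamental form: E = 36*u^2 + 1, F = 84*u*v, G = 196*v^2 + 1.
Coefficients of the second fundamental form: L = 6/sqrt(36*u^2 + 196*v^2 + 1), M = 0, N = 14/sqrt(36*u^2 + 196*v^2 + 1).
Assemble K = (LN − M²)/(EG − F²) = 84/(1296*u^4 + 14112*u^2*v^2 + 72*u^2 + 38416*v^4 + 392*v^2 + 1). At (u, v) = (2, 3): K = 84/3644281.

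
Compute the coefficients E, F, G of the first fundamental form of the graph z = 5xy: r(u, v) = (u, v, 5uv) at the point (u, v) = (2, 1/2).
E = 29/4;  F = 25;  G = 101

Partials: r_u = (1, 0, 5*v), r_v = (0, 1, 5*u). As functions of (u, v):
  E = r_u · r_u = 25*v^2 + 1,
  F = r_u · r_v = 25*u*v,
  G = r_v · r_v = 25*u^2 + 1.
Evaluating at (u, v) = (2, 1/2): E = 29/4, F = 25, G = 101.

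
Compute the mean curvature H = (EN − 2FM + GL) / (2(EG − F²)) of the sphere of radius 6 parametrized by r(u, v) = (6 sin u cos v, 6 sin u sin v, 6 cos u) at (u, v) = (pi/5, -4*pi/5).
H = -1/6

With E = 36, F = 0, G = 36*sin(u)^2, L = -6*sin(u)/Abs(sin(u)), M = 0, N = -6*sin(u)^3/Abs(sin(u)), assemble
  H = (EN − 2FM + GL) / (2(EG − F²)) = -sin(u)/(6*Abs(sin(u))).
At (u, v) = (pi/5, -4*pi/5): H = -1/6.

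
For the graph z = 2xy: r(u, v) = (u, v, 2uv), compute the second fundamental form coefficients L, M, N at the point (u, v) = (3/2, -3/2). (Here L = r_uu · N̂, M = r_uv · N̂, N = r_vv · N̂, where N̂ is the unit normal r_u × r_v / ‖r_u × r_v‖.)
L = 0;  M = 2*sqrt(19)/19;  N = 0

Compute the unit normal N̂(u, v) = (-2*v/sqrt(4*u^2 + 4*v^2 + 1), -2*u/sqrt(4*u^2 + 4*v^2 + 1), 1/sqrt(4*u^2 + 4*v^2 + 1)), and the second partials r_uu, r_uv, r_vv. Take dot products:
  L(u, v) = r_uu · N̂ = 0,
  M(u, v) = r_uv · N̂ = 2/sqrt(4*u^2 + 4*v^2 + 1),
  N(u, v) = r_vv · N̂ = 0.
Evaluating at (u, v) = (3/2, -3/2):
  L = 0, M = 2*sqrt(19)/19, N = 0.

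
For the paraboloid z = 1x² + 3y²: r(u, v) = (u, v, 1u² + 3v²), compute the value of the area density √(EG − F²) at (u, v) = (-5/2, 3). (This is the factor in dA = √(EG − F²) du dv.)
√(EG − F²)|_{(-5/2, 3)} = 5*sqrt(14)

E = 4*u^2 + 1, F = 12*u*v, G = 36*v^2 + 1, so EG − F² = 4*u^2 + 36*v^2 + 1. Taking the positive square root: √(EG − F²) = sqrt(4*u^2 + 36*v^2 + 1). At (u, v) = (-5/2, 3): 5*sqrt(14).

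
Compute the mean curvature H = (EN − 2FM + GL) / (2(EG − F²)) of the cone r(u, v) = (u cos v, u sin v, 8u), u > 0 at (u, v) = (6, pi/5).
H = 2*sqrt(65)/195

With E = 65, F = 0, G = u^2, L = 0, M = 0, N = 8*sqrt(65)*u^2/(65*Abs(u)), assemble
  H = (EN − 2FM + GL) / (2(EG − F²)) = 4*sqrt(65)/(65*Abs(u)).
At (u, v) = (6, pi/5): H = 2*sqrt(65)/195.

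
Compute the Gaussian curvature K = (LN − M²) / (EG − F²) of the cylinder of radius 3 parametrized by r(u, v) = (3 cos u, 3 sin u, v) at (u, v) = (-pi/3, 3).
K = 0

Coefficients of the first fundamental form: E = 9, F = 0, G = 1.
Coefficients of the second fundamental form: L = -3, M = 0, N = 0.
Assemble K = (LN − M²)/(EG − F²) = 0. At (u, v) = (-pi/3, 3): K = 0.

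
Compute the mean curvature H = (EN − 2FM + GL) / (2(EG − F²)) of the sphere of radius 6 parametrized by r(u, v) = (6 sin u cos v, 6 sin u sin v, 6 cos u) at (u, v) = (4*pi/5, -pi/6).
H = -1/6

With E = 36, F = 0, G = 36*sin(u)^2, L = -6*sin(u)/Abs(sin(u)), M = 0, N = -6*sin(u)^3/Abs(sin(u)), assemble
  H = (EN − 2FM + GL) / (2(EG − F²)) = -sin(u)/(6*Abs(sin(u))).
At (u, v) = (4*pi/5, -pi/6): H = -1/6.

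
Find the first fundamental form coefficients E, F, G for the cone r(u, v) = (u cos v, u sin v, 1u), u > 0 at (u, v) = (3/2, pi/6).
E = 2;  F = 0;  G = 9/4

Partials: r_u = (cos(v), sin(v), 1), r_v = (-u*sin(v), u*cos(v), 0). As functions of (u, v):
  E = r_u · r_u = 2,
  F = r_u · r_v = 0,
  G = r_v · r_v = u^2.
Evaluating at (u, v) = (3/2, pi/6): E = 2, F = 0, G = 9/4.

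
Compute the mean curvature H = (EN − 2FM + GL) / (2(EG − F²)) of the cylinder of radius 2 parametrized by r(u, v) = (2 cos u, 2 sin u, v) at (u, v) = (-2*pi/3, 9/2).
H = -1/4

With E = 4, F = 0, G = 1, L = -2, M = 0, N = 0, assemble
  H = (EN − 2FM + GL) / (2(EG − F²)) = -1/4.
At (u, v) = (-2*pi/3, 9/2): H = -1/4.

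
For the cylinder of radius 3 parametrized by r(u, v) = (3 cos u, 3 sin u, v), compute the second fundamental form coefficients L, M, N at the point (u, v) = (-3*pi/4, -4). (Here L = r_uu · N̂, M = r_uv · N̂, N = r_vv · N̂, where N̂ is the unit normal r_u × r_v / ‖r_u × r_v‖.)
L = -3;  M = 0;  N = 0

Compute the unit normal N̂(u, v) = (cos(u), sin(u), 0), and the second partials r_uu, r_uv, r_vv. Take dot products:
  L(u, v) = r_uu · N̂ = -3,
  M(u, v) = r_uv · N̂ = 0,
  N(u, v) = r_vv · N̂ = 0.
Evaluating at (u, v) = (-3*pi/4, -4):
  L = -3, M = 0, N = 0.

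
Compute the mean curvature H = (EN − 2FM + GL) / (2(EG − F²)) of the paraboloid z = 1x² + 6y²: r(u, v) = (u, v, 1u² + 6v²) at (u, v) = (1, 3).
H = 1327*sqrt(1301)/1692601

With E = 4*u^2 + 1, F = 24*u*v, G = 144*v^2 + 1, L = 2/sqrt(4*u^2 + 144*v^2 + 1), M = 0, N = 12/sqrt(4*u^2 + 144*v^2 + 1), assemble
  H = (EN − 2FM + GL) / (2(EG − F²)) = (24*u^2 + 144*v^2 + 7)/(4*u^2 + 144*v^2 + 1)^(3/2).
At (u, v) = (1, 3): H = 1327*sqrt(1301)/1692601.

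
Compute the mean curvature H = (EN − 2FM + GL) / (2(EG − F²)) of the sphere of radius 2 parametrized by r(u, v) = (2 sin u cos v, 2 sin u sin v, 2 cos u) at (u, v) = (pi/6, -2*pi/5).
H = -1/2

With E = 4, F = 0, G = 4*sin(u)^2, L = -2*sin(u)/Abs(sin(u)), M = 0, N = -2*sin(u)^3/Abs(sin(u)), assemble
  H = (EN − 2FM + GL) / (2(EG − F²)) = -sin(u)/(2*Abs(sin(u))).
At (u, v) = (pi/6, -2*pi/5): H = -1/2.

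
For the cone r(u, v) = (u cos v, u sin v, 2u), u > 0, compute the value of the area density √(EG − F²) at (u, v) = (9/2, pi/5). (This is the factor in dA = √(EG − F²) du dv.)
√(EG − F²)|_{(9/2, pi/5)} = 9*sqrt(5)/2

E = 5, F = 0, G = u^2, so EG − F² = 5*u^2. Taking the positive square root: √(EG − F²) = sqrt(5)*Abs(u). At (u, v) = (9/2, pi/5): 9*sqrt(5)/2.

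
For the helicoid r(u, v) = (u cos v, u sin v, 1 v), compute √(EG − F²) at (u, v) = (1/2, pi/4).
√(EG − F²)|_{(1/2, pi/4)} = sqrt(5)/2

E = 1, F = 0, G = u^2 + 1; EG − F² = u^2 + 1; √(EG − F²) = sqrt(u^2 + 1). At the given point: sqrt(5)/2.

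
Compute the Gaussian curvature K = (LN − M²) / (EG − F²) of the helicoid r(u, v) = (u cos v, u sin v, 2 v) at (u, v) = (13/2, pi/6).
K = -64/34225

Coefficients of the first fundamental form: E = 1, F = 0, G = u^2 + 4.
Coefficients of the second fundamental form: L = 0, M = -2/sqrt(u^2 + 4), N = 0.
Assemble K = (LN − M²)/(EG − F²) = -4/(u^2 + 4)^2. At (u, v) = (13/2, pi/6): K = -64/34225.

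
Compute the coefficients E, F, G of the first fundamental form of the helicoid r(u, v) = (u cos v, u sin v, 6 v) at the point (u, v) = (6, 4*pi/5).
E = 1;  F = 0;  G = 72

Partials: r_u = (cos(v), sin(v), 0), r_v = (-u*sin(v), u*cos(v), 6). As functions of (u, v):
  E = r_u · r_u = 1,
  F = r_u · r_v = 0,
  G = r_v · r_v = u^2 + 36.
Evaluating at (u, v) = (6, 4*pi/5): E = 1, F = 0, G = 72.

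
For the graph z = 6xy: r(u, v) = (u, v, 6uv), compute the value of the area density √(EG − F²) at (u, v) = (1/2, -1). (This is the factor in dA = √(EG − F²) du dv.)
√(EG − F²)|_{(1/2, -1)} = sqrt(46)

E = 36*v^2 + 1, F = 36*u*v, G = 36*u^2 + 1, so EG − F² = 36*u^2 + 36*v^2 + 1. Taking the positive square root: √(EG − F²) = sqrt(36*u^2 + 36*v^2 + 1). At (u, v) = (1/2, -1): sqrt(46).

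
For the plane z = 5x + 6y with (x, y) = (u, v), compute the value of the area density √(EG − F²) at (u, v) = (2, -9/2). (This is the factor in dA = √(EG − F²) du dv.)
√(EG − F²)|_{(2, -9/2)} = sqrt(62)

E = 26, F = 30, G = 37, so EG − F² = 62. Taking the positive square root: √(EG − F²) = sqrt(62). At (u, v) = (2, -9/2): sqrt(62).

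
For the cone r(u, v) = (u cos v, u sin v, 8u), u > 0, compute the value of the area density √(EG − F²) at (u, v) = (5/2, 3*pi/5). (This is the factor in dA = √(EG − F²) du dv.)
√(EG − F²)|_{(5/2, 3*pi/5)} = 5*sqrt(65)/2

E = 65, F = 0, G = u^2, so EG − F² = 65*u^2. Taking the positive square root: √(EG − F²) = sqrt(65)*Abs(u). At (u, v) = (5/2, 3*pi/5): 5*sqrt(65)/2.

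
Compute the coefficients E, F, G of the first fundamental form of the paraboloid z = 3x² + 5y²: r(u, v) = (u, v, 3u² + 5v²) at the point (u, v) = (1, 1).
E = 37;  F = 60;  G = 101

Partials: r_u = (1, 0, 6*u), r_v = (0, 1, 10*v). As functions of (u, v):
  E = r_u · r_u = 36*u^2 + 1,
  F = r_u · r_v = 60*u*v,
  G = r_v · r_v = 100*v^2 + 1.
Evaluating at (u, v) = (1, 1): E = 37, F = 60, G = 101.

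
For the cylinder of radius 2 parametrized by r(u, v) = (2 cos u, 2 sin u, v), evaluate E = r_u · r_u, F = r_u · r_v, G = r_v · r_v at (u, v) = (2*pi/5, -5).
E = 4;  F = 0;  G = 1

Partials: r_u = (-2*sin(u), 2*cos(u), 0), r_v = (0, 0, 1). As functions of (u, v):
  E = r_u · r_u = 4,
  F = r_u · r_v = 0,
  G = r_v · r_v = 1.
Evaluating at (u, v) = (2*pi/5, -5): E = 4, F = 0, G = 1.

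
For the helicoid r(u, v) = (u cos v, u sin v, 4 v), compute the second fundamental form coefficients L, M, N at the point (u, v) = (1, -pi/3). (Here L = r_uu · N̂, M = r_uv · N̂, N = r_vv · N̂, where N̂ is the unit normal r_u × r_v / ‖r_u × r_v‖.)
L = 0;  M = -4*sqrt(17)/17;  N = 0

Compute the unit normal N̂(u, v) = (4*sin(v)/sqrt(u^2 + 16), -4*cos(v)/sqrt(u^2 + 16), u/sqrt(u^2 + 16)), and the second partials r_uu, r_uv, r_vv. Take dot products:
  L(u, v) = r_uu · N̂ = 0,
  M(u, v) = r_uv · N̂ = -4/sqrt(u^2 + 16),
  N(u, v) = r_vv · N̂ = 0.
Evaluating at (u, v) = (1, -pi/3):
  L = 0, M = -4*sqrt(17)/17, N = 0.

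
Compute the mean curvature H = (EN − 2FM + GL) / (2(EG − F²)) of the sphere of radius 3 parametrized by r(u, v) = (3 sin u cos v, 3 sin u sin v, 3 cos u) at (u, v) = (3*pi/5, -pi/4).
H = -1/3

With E = 9, F = 0, G = 9*sin(u)^2, L = -3*sin(u)/Abs(sin(u)), M = 0, N = -3*sin(u)^3/Abs(sin(u)), assemble
  H = (EN − 2FM + GL) / (2(EG − F²)) = -sin(u)/(3*Abs(sin(u))).
At (u, v) = (3*pi/5, -pi/4): H = -1/3.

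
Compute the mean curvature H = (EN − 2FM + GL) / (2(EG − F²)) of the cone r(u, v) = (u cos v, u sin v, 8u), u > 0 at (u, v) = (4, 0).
H = sqrt(65)/65

With E = 65, F = 0, G = u^2, L = 0, M = 0, N = 8*sqrt(65)*u^2/(65*Abs(u)), assemble
  H = (EN − 2FM + GL) / (2(EG − F²)) = 4*sqrt(65)/(65*Abs(u)).
At (u, v) = (4, 0): H = sqrt(65)/65.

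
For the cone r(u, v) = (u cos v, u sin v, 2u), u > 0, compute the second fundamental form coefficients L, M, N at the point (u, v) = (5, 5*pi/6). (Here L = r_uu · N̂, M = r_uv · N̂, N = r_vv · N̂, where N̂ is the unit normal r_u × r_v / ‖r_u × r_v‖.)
L = 0;  M = 0;  N = 2*sqrt(5)

Compute the unit normal N̂(u, v) = (-2*sqrt(5)*u*cos(v)/(5*Abs(u)), -2*sqrt(5)*u*sin(v)/(5*Abs(u)), sqrt(5)*u/(5*Abs(u))), and the second partials r_uu, r_uv, r_vv. Take dot products:
  L(u, v) = r_uu · N̂ = 0,
  M(u, v) = r_uv · N̂ = 0,
  N(u, v) = r_vv · N̂ = 2*sqrt(5)*u^2/(5*Abs(u)).
Evaluating at (u, v) = (5, 5*pi/6):
  L = 0, M = 0, N = 2*sqrt(5).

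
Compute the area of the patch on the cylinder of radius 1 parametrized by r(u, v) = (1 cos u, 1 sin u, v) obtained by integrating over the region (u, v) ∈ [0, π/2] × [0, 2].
Area = pi

Area = ∫∫ √(EG − F²) du dv with √(EG − F²) = 1. Integrating over [0, π/2] × [0, 2] gives pi.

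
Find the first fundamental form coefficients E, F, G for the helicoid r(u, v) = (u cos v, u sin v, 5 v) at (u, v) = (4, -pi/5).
E = 1;  F = 0;  G = 41

Partials: r_u = (cos(v), sin(v), 0), r_v = (-u*sin(v), u*cos(v), 5). As functions of (u, v):
  E = r_u · r_u = 1,
  F = r_u · r_v = 0,
  G = r_v · r_v = u^2 + 25.
Evaluating at (u, v) = (4, -pi/5): E = 1, F = 0, G = 41.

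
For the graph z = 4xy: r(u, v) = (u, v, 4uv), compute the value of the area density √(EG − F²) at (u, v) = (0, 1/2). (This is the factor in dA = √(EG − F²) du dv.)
√(EG − F²)|_{(0, 1/2)} = sqrt(5)

E = 16*v^2 + 1, F = 16*u*v, G = 16*u^2 + 1, so EG − F² = 16*u^2 + 16*v^2 + 1. Taking the positive square root: √(EG − F²) = sqrt(16*u^2 + 16*v^2 + 1). At (u, v) = (0, 1/2): sqrt(5).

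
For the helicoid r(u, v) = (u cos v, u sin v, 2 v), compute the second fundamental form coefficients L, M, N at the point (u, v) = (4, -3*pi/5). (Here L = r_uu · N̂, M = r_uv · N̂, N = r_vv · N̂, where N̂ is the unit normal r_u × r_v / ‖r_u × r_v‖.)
L = 0;  M = -sqrt(5)/5;  N = 0

Compute the unit normal N̂(u, v) = (2*sin(v)/sqrt(u^2 + 4), -2*cos(v)/sqrt(u^2 + 4), u/sqrt(u^2 + 4)), and the second partials r_uu, r_uv, r_vv. Take dot products:
  L(u, v) = r_uu · N̂ = 0,
  M(u, v) = r_uv · N̂ = -2/sqrt(u^2 + 4),
  N(u, v) = r_vv · N̂ = 0.
Evaluating at (u, v) = (4, -3*pi/5):
  L = 0, M = -sqrt(5)/5, N = 0.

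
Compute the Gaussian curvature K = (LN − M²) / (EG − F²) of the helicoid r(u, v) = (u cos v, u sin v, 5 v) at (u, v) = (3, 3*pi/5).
K = -25/1156

Coefficients of the first fundamental form: E = 1, F = 0, G = u^2 + 25.
Coefficients of the second fundamental form: L = 0, M = -5/sqrt(u^2 + 25), N = 0.
Assemble K = (LN − M²)/(EG − F²) = -25/(u^2 + 25)^2. At (u, v) = (3, 3*pi/5): K = -25/1156.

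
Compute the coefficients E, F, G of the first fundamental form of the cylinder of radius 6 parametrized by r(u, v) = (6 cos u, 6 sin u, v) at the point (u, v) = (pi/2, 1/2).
E = 36;  F = 0;  G = 1

Partials: r_u = (-6*sin(u), 6*cos(u), 0), r_v = (0, 0, 1). As functions of (u, v):
  E = r_u · r_u = 36,
  F = r_u · r_v = 0,
  G = r_v · r_v = 1.
Evaluating at (u, v) = (pi/2, 1/2): E = 36, F = 0, G = 1.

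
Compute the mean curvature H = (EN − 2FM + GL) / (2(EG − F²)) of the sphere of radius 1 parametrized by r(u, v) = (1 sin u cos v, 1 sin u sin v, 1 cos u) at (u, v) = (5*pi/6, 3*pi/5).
H = -1

With E = 1, F = 0, G = sin(u)^2, L = -sin(u)/Abs(sin(u)), M = 0, N = -sin(u)^3/Abs(sin(u)), assemble
  H = (EN − 2FM + GL) / (2(EG − F²)) = -sin(u)/Abs(sin(u)).
At (u, v) = (5*pi/6, 3*pi/5): H = -1.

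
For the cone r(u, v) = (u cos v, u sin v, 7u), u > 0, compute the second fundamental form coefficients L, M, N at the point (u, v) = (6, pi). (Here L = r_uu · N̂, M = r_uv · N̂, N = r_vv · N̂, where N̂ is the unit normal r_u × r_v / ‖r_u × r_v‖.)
L = 0;  M = 0;  N = 21*sqrt(2)/5

Compute the unit normal N̂(u, v) = (-7*sqrt(2)*u*cos(v)/(10*Abs(u)), -7*sqrt(2)*u*sin(v)/(10*Abs(u)), sqrt(2)*u/(10*Abs(u))), and the second partials r_uu, r_uv, r_vv. Take dot products:
  L(u, v) = r_uu · N̂ = 0,
  M(u, v) = r_uv · N̂ = 0,
  N(u, v) = r_vv · N̂ = 7*sqrt(2)*u^2/(10*Abs(u)).
Evaluating at (u, v) = (6, pi):
  L = 0, M = 0, N = 21*sqrt(2)/5.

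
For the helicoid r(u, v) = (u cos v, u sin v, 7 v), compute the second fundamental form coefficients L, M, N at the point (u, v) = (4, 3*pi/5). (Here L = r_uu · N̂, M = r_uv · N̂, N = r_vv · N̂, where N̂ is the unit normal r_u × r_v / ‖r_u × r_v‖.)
L = 0;  M = -7*sqrt(65)/65;  N = 0

Compute the unit normal N̂(u, v) = (7*sin(v)/sqrt(u^2 + 49), -7*cos(v)/sqrt(u^2 + 49), u/sqrt(u^2 + 49)), and the second partials r_uu, r_uv, r_vv. Take dot products:
  L(u, v) = r_uu · N̂ = 0,
  M(u, v) = r_uv · N̂ = -7/sqrt(u^2 + 49),
  N(u, v) = r_vv · N̂ = 0.
Evaluating at (u, v) = (4, 3*pi/5):
  L = 0, M = -7*sqrt(65)/65, N = 0.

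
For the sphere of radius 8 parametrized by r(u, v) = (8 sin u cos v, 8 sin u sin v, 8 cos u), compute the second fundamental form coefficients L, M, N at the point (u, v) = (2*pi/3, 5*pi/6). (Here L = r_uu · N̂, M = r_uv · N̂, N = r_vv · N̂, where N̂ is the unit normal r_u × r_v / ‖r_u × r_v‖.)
L = -8;  M = 0;  N = -6

Compute the unit normal N̂(u, v) = (sin(u)^2*cos(v)/Abs(sin(u)), sin(u)^2*sin(v)/Abs(sin(u)), sin(2*u)/(2*Abs(sin(u)))), and the second partials r_uu, r_uv, r_vv. Take dot products:
  L(u, v) = r_uu · N̂ = -8*sin(u)/Abs(sin(u)),
  M(u, v) = r_uv · N̂ = 0,
  N(u, v) = r_vv · N̂ = -8*sin(u)^3/Abs(sin(u)).
Evaluating at (u, v) = (2*pi/3, 5*pi/6):
  L = -8, M = 0, N = -6.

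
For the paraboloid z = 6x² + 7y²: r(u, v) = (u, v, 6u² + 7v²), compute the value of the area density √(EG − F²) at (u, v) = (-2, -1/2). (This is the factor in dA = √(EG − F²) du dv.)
√(EG − F²)|_{(-2, -1/2)} = sqrt(626)

E = 144*u^2 + 1, F = 168*u*v, G = 196*v^2 + 1, so EG − F² = 144*u^2 + 196*v^2 + 1. Taking the positive square root: √(EG − F²) = sqrt(144*u^2 + 196*v^2 + 1). At (u, v) = (-2, -1/2): sqrt(626).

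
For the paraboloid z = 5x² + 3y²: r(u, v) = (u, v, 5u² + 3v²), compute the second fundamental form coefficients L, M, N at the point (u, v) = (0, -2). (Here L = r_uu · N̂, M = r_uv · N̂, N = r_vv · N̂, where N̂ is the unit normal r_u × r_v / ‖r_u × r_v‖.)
L = 2*sqrt(145)/29;  M = 0;  N = 6*sqrt(145)/145

Compute the unit normal N̂(u, v) = (-10*u/sqrt(100*u^2 + 36*v^2 + 1), -6*v/sqrt(100*u^2 + 36*v^2 + 1), 1/sqrt(100*u^2 + 36*v^2 + 1)), and the second partials r_uu, r_uv, r_vv. Take dot products:
  L(u, v) = r_uu · N̂ = 10/sqrt(100*u^2 + 36*v^2 + 1),
  M(u, v) = r_uv · N̂ = 0,
  N(u, v) = r_vv · N̂ = 6/sqrt(100*u^2 + 36*v^2 + 1).
Evaluating at (u, v) = (0, -2):
  L = 2*sqrt(145)/29, M = 0, N = 6*sqrt(145)/145.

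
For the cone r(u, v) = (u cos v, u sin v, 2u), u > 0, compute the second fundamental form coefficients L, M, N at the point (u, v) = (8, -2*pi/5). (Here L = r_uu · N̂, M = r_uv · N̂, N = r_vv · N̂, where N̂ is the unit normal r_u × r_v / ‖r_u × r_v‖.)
L = 0;  M = 0;  N = 16*sqrt(5)/5

Compute the unit normal N̂(u, v) = (-2*sqrt(5)*u*cos(v)/(5*Abs(u)), -2*sqrt(5)*u*sin(v)/(5*Abs(u)), sqrt(5)*u/(5*Abs(u))), and the second partials r_uu, r_uv, r_vv. Take dot products:
  L(u, v) = r_uu · N̂ = 0,
  M(u, v) = r_uv · N̂ = 0,
  N(u, v) = r_vv · N̂ = 2*sqrt(5)*u^2/(5*Abs(u)).
Evaluating at (u, v) = (8, -2*pi/5):
  L = 0, M = 0, N = 16*sqrt(5)/5.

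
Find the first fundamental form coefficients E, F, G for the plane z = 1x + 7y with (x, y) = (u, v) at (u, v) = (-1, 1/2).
E = 2;  F = 7;  G = 50

Partials: r_u = (1, 0, 1), r_v = (0, 1, 7). As functions of (u, v):
  E = r_u · r_u = 2,
  F = r_u · r_v = 7,
  G = r_v · r_v = 50.
Evaluating at (u, v) = (-1, 1/2): E = 2, F = 7, G = 50.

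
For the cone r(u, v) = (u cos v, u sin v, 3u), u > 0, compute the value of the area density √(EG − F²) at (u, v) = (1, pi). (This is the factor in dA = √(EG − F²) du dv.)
√(EG − F²)|_{(1, pi)} = sqrt(10)

E = 10, F = 0, G = u^2, so EG − F² = 10*u^2. Taking the positive square root: √(EG − F²) = sqrt(10)*Abs(u). At (u, v) = (1, pi): sqrt(10).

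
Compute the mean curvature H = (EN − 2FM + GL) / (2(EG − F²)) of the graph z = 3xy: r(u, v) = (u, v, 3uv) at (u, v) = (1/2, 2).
H = -216*sqrt(157)/24649

With E = 9*v^2 + 1, F = 9*u*v, G = 9*u^2 + 1, L = 0, M = 3/sqrt(9*u^2 + 9*v^2 + 1), N = 0, assemble
  H = (EN − 2FM + GL) / (2(EG − F²)) = -27*u*v/(9*u^2 + 9*v^2 + 1)^(3/2).
At (u, v) = (1/2, 2): H = -216*sqrt(157)/24649.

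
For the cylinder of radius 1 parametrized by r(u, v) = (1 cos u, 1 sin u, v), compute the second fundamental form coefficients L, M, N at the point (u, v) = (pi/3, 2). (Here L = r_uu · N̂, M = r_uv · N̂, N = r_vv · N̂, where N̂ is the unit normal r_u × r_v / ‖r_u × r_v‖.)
L = -1;  M = 0;  N = 0

Compute the unit normal N̂(u, v) = (cos(u), sin(u), 0), and the second partials r_uu, r_uv, r_vv. Take dot products:
  L(u, v) = r_uu · N̂ = -1,
  M(u, v) = r_uv · N̂ = 0,
  N(u, v) = r_vv · N̂ = 0.
Evaluating at (u, v) = (pi/3, 2):
  L = -1, M = 0, N = 0.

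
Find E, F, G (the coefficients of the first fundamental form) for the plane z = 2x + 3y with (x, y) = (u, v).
E = 5;  F = 6;  G = 10

Compute partials: r_u = (1, 0, 2), r_v = (0, 1, 3). Then
  E = r_u · r_u = 5,
  F = r_u · r_v = 6,
  G = r_v · r_v = 10.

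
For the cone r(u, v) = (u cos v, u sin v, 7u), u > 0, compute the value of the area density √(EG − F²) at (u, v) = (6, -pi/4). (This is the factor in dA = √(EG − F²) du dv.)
√(EG − F²)|_{(6, -pi/4)} = 30*sqrt(2)

E = 50, F = 0, G = u^2, so EG − F² = 50*u^2. Taking the positive square root: √(EG − F²) = 5*sqrt(2)*Abs(u). At (u, v) = (6, -pi/4): 30*sqrt(2).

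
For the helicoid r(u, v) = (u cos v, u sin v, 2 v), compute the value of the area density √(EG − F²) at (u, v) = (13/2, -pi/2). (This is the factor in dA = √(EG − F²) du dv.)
√(EG − F²)|_{(13/2, -pi/2)} = sqrt(185)/2

E = 1, F = 0, G = u^2 + 4, so EG − F² = u^2 + 4. Taking the positive square root: √(EG − F²) = sqrt(u^2 + 4). At (u, v) = (13/2, -pi/2): sqrt(185)/2.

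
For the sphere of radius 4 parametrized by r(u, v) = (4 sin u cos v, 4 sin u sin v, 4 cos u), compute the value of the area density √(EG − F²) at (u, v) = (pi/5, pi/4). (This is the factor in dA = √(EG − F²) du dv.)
√(EG − F²)|_{(pi/5, pi/4)} = 4*sqrt(10 - 2*sqrt(5))

E = 16, F = 0, G = 16*sin(u)^2, so EG − F² = 256*sin(u)^2. Taking the positive square root: √(EG − F²) = 16*Abs(sin(u)). At (u, v) = (pi/5, pi/4): 4*sqrt(10 - 2*sqrt(5)).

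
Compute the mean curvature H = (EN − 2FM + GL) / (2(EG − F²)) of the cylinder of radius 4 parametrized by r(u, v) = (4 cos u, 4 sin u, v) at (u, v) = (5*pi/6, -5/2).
H = -1/8

With E = 16, F = 0, G = 1, L = -4, M = 0, N = 0, assemble
  H = (EN − 2FM + GL) / (2(EG − F²)) = -1/8.
At (u, v) = (5*pi/6, -5/2): H = -1/8.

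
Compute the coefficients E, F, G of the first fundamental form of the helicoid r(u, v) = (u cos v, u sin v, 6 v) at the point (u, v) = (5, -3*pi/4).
E = 1;  F = 0;  G = 61

Partials: r_u = (cos(v), sin(v), 0), r_v = (-u*sin(v), u*cos(v), 6). As functions of (u, v):
  E = r_u · r_u = 1,
  F = r_u · r_v = 0,
  G = r_v · r_v = u^2 + 36.
Evaluating at (u, v) = (5, -3*pi/4): E = 1, F = 0, G = 61.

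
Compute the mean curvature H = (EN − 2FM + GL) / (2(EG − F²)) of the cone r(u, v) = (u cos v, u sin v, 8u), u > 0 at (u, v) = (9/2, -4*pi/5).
H = 8*sqrt(65)/585

With E = 65, F = 0, G = u^2, L = 0, M = 0, N = 8*sqrt(65)*u^2/(65*Abs(u)), assemble
  H = (EN − 2FM + GL) / (2(EG − F²)) = 4*sqrt(65)/(65*Abs(u)).
At (u, v) = (9/2, -4*pi/5): H = 8*sqrt(65)/585.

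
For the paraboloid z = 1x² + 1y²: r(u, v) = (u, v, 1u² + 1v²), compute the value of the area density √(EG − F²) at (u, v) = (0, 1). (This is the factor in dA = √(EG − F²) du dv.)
√(EG − F²)|_{(0, 1)} = sqrt(5)

E = 4*u^2 + 1, F = 4*u*v, G = 4*v^2 + 1, so EG − F² = 4*u^2 + 4*v^2 + 1. Taking the positive square root: √(EG − F²) = sqrt(4*u^2 + 4*v^2 + 1). At (u, v) = (0, 1): sqrt(5).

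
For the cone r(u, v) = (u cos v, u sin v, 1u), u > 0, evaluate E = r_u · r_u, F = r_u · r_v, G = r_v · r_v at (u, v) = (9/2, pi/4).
E = 2;  F = 0;  G = 81/4

Partials: r_u = (cos(v), sin(v), 1), r_v = (-u*sin(v), u*cos(v), 0). As functions of (u, v):
  E = r_u · r_u = 2,
  F = r_u · r_v = 0,
  G = r_v · r_v = u^2.
Evaluating at (u, v) = (9/2, pi/4): E = 2, F = 0, G = 81/4.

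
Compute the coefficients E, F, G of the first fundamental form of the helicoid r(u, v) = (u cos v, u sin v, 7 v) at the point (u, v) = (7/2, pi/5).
E = 1;  F = 0;  G = 245/4

Partials: r_u = (cos(v), sin(v), 0), r_v = (-u*sin(v), u*cos(v), 7). As functions of (u, v):
  E = r_u · r_u = 1,
  F = r_u · r_v = 0,
  G = r_v · r_v = u^2 + 49.
Evaluating at (u, v) = (7/2, pi/5): E = 1, F = 0, G = 245/4.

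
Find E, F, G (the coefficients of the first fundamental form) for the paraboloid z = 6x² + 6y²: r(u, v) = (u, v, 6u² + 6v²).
E = 144*u^2 + 1;  F = 144*u*v;  G = 144*v^2 + 1

Compute partials: r_u = (1, 0, 12*u), r_v = (0, 1, 12*v). Then
  E = r_u · r_u = 144*u^2 + 1,
  F = r_u · r_v = 144*u*v,
  G = r_v · r_v = 144*v^2 + 1.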